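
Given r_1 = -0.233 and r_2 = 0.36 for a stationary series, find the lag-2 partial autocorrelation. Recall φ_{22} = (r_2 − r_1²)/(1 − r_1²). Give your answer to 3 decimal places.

φ_{22} = (r_2 − r_1²) / (1 − r_1²)
r_1² = (-0.233)² = 0.054289
Numerator = 0.36 − 0.0543 = 0.3057; denominator = 1 − 0.0543 = 0.9457
φ_{22} = 0.3057 / 0.9457 = 0.323

0.323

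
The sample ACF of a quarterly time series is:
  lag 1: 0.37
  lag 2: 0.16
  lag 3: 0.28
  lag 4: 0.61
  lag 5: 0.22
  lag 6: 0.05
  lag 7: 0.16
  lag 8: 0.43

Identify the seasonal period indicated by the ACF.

The largest autocorrelation is r_4 = 0.61, with a weaker echo at lag 8 (0.43); the remaining lags stay at or below 0.37. The elevated value at lag 1 (0.37), dropping to 0.16 at lag 2, reflects decaying short-term dependence rather than seasonality.
The dominant spike at lag 4 indicates a seasonal period of 4.

4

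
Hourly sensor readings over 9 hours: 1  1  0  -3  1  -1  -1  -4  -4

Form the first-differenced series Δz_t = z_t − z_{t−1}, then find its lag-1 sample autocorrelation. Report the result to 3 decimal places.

First differences Δz: 0, -1, -3, 4, -2, 0, -3, 0
Mean of differences = -0.6250
Numerator Σ(Δz_t−Δz̄)(Δz_{t+1}−Δz̄) = -20.5156
Denominator Σ(Δz_t−Δz̄)² = 35.8750
r_1(Δz) = -20.5156 / 35.8750 = -0.572

-0.572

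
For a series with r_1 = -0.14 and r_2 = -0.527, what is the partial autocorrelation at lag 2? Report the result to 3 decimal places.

-0.558

φ_{22} = (r_2 − r_1²) / (1 − r_1²)
r_1² = (-0.14)² = 0.0196
Numerator = -0.527 − 0.0196 = -0.5466; denominator = 1 − 0.0196 = 0.9804
φ_{22} = -0.5466 / 0.9804 = -0.558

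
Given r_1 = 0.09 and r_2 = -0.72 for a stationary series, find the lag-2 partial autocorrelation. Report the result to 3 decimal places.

-0.734

φ_{22} = (r_2 − r_1²) / (1 − r_1²)
r_1² = (0.09)² = 0.0081
Numerator = -0.72 − 0.0081 = -0.7281; denominator = 1 − 0.0081 = 0.9919
φ_{22} = -0.7281 / 0.9919 = -0.734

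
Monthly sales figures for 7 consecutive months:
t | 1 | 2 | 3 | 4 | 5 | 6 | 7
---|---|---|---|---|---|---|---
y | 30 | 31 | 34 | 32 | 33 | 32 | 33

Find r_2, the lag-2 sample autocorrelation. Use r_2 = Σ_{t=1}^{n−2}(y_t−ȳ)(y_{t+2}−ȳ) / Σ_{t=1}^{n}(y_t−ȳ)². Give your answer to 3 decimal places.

-0.135

Mean ȳ = (30 + 31 + 34 + 32 + 33 + 32 + 33)/7 = 32.1429
Deviations from mean: -2.1429, -1.1429, 1.8571, -0.1429, 0.8571, -0.1429, 0.8571
Σ(y_t−ȳ)(y_{t+2}−ȳ) = (-3.9796) + (0.1633) + (1.5918) + (0.0204) + (0.7347) = -1.4694
Denominator Σ(y_t−ȳ)² = 10.8571
r_2 = -1.4694 / 10.8571 = -0.135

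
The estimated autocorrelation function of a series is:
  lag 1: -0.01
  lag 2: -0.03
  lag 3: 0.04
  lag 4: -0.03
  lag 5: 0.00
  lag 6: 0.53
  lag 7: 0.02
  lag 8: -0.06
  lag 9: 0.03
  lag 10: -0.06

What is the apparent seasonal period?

The largest autocorrelation is r_6 = 0.53; the remaining lags stay at or below 0.04.
The dominant spike at lag 6 indicates a seasonal period of 6.

6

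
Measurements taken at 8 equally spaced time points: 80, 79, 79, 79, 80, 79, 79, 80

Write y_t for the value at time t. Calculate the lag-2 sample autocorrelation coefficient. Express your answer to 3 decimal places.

Mean ȳ = (80 + 79 + 79 + 79 + 80 + 79 + 79 + 80)/8 = 79.3750
Numerator Σ_{t=1}^{6}(y_t−ȳ)(y_{t+2}−ȳ) = -0.6563
Denominator Σ(y_t−ȳ)² = 1.8750
r_2 = -0.6563 / 1.8750 = -0.350

-0.350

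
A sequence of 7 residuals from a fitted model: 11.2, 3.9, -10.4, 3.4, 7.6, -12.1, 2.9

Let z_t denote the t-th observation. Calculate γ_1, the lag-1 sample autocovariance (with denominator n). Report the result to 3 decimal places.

-18.179

Mean z̄ = (11.2 + 3.9 − 10.4 + 3.4 + 7.6 − 12.1 + 2.9)/7 = 0.9286
Deviations: 10.2714, 2.9714, -11.3286, 2.4714, 6.6714, -13.0286, 1.9714
Σ_{t=1}^{6}(z_t−z̄)(z_{t+1}−z̄) = -127.2551
γ_1 = -127.2551 / 7 = -18.179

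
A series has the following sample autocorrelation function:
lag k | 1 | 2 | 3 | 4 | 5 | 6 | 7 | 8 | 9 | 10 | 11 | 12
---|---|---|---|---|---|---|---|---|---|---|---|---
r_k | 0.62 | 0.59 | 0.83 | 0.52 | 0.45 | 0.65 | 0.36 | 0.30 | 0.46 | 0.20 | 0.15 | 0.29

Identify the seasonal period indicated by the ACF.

3

The largest autocorrelation is r_3 = 0.83, with a weaker echo at lag 6 (0.65); the remaining lags stay at or below 0.62. The elevated value at lag 1 (0.62), dropping to 0.59 at lag 2, reflects decaying short-term dependence rather than seasonality.
The dominant spike at lag 3 indicates a seasonal period of 3.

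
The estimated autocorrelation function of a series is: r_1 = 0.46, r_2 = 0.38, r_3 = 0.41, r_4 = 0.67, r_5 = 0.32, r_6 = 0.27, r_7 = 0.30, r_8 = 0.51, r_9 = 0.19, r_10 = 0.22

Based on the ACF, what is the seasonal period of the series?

4

The largest autocorrelation is r_4 = 0.67, with a weaker echo at lag 8 (0.51); the remaining lags stay at or below 0.46. The elevated value at lag 1 (0.46), dropping to 0.38 at lag 2, reflects decaying short-term dependence rather than seasonality.
The dominant spike at lag 4 indicates a seasonal period of 4.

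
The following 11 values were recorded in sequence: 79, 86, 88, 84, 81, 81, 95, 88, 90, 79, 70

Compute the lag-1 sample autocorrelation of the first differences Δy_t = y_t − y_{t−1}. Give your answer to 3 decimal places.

First differences Δy: 7, 2, -4, -3, 0, 14, -7, 2, -11, -9
Mean of differences = -0.9000
Numerator Σ(Δy_t−Δȳ)(Δy_{t+1}−Δȳ) = -24.1100
Denominator Σ(Δy_t−Δȳ)² = 520.9000
r_1(Δy) = -24.1100 / 520.9000 = -0.046

-0.046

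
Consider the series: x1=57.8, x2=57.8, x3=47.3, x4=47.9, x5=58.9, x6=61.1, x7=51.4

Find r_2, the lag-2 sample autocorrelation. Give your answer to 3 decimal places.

Mean x̄ = (57.8 + 57.8 + 47.3 + 47.9 + 58.9 + 61.1 + 51.4)/7 = 54.6000
Deviations from mean: 3.2000, 3.2000, -7.3000, -6.7000, 4.3000, 6.5000, -3.2000
Numerator Σ_{t=1}^{5}(x_t−x̄)(x_{t+2}−x̄) = -133.5000
Denominator Σ(x_t−x̄)² = 189.6400
r_2 = -133.5000 / 189.6400 = -0.704

-0.704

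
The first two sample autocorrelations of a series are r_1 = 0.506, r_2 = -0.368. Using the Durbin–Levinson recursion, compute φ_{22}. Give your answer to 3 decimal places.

φ_{22} = (r_2 − r_1²) / (1 − r_1²)
r_1² = (0.506)² = 0.256036
Numerator = -0.368 − 0.2560 = -0.6240; denominator = 1 − 0.2560 = 0.7440
φ_{22} = -0.6240 / 0.7440 = -0.839

-0.839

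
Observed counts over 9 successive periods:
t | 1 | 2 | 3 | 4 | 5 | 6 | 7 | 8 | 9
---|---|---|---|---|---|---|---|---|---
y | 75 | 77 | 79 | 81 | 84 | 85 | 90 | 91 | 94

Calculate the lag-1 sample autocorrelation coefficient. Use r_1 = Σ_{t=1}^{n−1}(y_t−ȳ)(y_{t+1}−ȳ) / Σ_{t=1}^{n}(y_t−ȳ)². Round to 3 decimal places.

0.660

Mean ȳ = (75 + 77 + 79 + 81 + 84 + 85 + 90 + 91 + 94)/9 = 84.0000
Numerator Σ_{t=1}^{8}(y_t−ȳ)(y_{t+1}−ȳ) = 231.0000
Denominator Σ(y_t−ȳ)² = 350.0000
r_1 = 231.0000 / 350.0000 = 0.660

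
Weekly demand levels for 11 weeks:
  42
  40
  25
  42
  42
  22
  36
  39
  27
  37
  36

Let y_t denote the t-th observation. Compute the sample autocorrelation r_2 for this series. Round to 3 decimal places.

-0.467

Mean ȳ = (42 + 40 + 25 + 42 + 42 + 22 + 36 + 39 + 27 + 37 + 36)/11 = 35.2727
Numerator Σ_{t=1}^{9}(y_t−ȳ)(y_{t+2}−ȳ) = -245.8760
Denominator Σ(y_t−ȳ)² = 526.1818
r_2 = -245.8760 / 526.1818 = -0.467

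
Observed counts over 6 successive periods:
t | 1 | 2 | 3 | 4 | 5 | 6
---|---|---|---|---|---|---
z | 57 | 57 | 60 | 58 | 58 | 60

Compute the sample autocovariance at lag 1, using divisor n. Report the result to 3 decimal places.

-0.241

Mean z̄ = (57 + 57 + 60 + 58 + 58 + 60)/6 = 58.3333
Σ_{t=1}^{5}(z_t−z̄)(z_{t+1}−z̄) = -1.4444
γ_1 = -1.4444 / 6 = -0.241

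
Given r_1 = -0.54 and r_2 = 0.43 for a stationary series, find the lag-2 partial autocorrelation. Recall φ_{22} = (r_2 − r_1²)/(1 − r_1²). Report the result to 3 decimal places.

φ_{22} = (r_2 − r_1²) / (1 − r_1²)
r_1² = (-0.54)² = 0.2916
Numerator = 0.43 − 0.2916 = 0.1384; denominator = 1 − 0.2916 = 0.7084
φ_{22} = 0.1384 / 0.7084 = 0.195

0.195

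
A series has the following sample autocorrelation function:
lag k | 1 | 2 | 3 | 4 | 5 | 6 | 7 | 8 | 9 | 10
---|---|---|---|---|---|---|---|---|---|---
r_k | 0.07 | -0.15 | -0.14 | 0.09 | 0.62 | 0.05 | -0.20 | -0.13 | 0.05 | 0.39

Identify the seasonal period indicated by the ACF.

The largest autocorrelation is r_5 = 0.62, with a weaker echo at lag 10 (0.39); the remaining lags stay at or below 0.09.
The dominant spike at lag 5 indicates a seasonal period of 5.

5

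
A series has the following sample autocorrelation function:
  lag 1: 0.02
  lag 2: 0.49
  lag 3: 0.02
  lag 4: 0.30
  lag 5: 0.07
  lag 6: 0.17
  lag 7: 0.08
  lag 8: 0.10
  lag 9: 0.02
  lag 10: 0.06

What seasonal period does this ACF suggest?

The largest autocorrelation is r_2 = 0.49, with weaker echoes at lags 4 (0.30) and 6 (0.17); the remaining lags stay at or below 0.10.
The dominant spike at lag 2 indicates a seasonal period of 2.

2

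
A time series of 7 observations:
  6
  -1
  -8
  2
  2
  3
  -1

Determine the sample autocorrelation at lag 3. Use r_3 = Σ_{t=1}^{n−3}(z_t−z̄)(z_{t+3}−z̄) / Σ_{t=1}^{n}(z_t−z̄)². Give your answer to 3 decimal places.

-0.148

Mean z̄ = (6 − 1 − 8 + 2 + 2 + 3 − 1)/7 = 0.4286
Deviations from mean: 5.5714, -1.4286, -8.4286, 1.5714, 1.5714, 2.5714, -1.4286
Σ(z_t−z̄)(z_{t+3}−z̄) = (8.7551) + (-2.2449) + (-21.6735) + (-2.2449) = -17.4082
Denominator Σ(z_t−z̄)² = 117.7143
r_3 = -17.4082 / 117.7143 = -0.148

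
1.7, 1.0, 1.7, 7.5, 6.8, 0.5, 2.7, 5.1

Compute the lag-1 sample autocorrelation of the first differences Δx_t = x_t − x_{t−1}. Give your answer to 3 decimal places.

-0.068

First differences Δx: -0.7, 0.7, 5.8, -0.7, -6.3, 2.2, 2.4
Mean of differences = 0.4857
Numerator Σ(Δx_t−Δx̄)(Δx_{t+1}−Δx̄) = -5.7216
Denominator Σ(Δx_t−Δx̄)² = 83.7486
r_1(Δx) = -5.7216 / 83.7486 = -0.068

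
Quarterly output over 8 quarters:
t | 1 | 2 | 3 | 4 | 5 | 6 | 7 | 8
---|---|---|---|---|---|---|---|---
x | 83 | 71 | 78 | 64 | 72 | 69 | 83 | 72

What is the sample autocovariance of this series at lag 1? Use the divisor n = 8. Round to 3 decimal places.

-14.000

Mean x̄ = (83 + 71 + 78 + 64 + 72 + 69 + 83 + 72)/8 = 74.0000
Σ_{t=1}^{7}(x_t−x̄)(x_{t+1}−x̄) = -112.0000
γ_1 = -112.0000 / 8 = -14.000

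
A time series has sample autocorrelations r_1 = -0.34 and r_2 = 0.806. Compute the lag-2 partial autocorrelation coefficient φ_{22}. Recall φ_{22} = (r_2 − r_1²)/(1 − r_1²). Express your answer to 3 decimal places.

0.781

φ_{22} = (r_2 − r_1²) / (1 − r_1²)
r_1² = (-0.34)² = 0.1156
Numerator = 0.806 − 0.1156 = 0.6904; denominator = 1 − 0.1156 = 0.8844
φ_{22} = 0.6904 / 0.8844 = 0.781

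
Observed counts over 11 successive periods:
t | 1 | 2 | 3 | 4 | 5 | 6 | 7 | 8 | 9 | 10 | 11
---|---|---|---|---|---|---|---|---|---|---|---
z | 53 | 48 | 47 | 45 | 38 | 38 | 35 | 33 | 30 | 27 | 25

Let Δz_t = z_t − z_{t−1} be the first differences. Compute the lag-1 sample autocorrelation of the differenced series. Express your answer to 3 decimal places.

-0.524

First differences Δz: -5, -1, -2, -7, 0, -3, -2, -3, -3, -2
Mean of differences = -2.8000
Numerator Σ(Δz_t−Δz̄)(Δz_{t+1}−Δz̄) = -18.6400
Denominator Σ(Δz_t−Δz̄)² = 35.6000
r_1(Δz) = -18.6400 / 35.6000 = -0.524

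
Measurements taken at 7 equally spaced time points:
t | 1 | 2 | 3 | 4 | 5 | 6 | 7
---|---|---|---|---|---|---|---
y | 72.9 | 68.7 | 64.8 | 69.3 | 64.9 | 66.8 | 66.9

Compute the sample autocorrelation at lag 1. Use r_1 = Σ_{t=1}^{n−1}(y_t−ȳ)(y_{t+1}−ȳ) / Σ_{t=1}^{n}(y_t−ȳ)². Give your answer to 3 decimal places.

Mean ȳ = (72.9 + 68.7 + 64.8 + 69.3 + 64.9 + 66.8 + 66.9)/7 = 67.7571
Numerator Σ_{t=1}^{6}(y_t−ȳ)(y_{t+1}−ȳ) = -3.3547
Denominator Σ(y_t−ȳ)² = 48.2771
r_1 = -3.3547 / 48.2771 = -0.069

-0.069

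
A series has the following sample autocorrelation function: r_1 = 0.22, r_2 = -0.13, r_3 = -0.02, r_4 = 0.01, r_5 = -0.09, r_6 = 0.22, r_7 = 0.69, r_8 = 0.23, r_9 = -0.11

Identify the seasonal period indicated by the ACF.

7

The largest autocorrelation is r_7 = 0.69; the remaining lags stay at or below 0.23.
The dominant spike at lag 7 indicates a seasonal period of 7.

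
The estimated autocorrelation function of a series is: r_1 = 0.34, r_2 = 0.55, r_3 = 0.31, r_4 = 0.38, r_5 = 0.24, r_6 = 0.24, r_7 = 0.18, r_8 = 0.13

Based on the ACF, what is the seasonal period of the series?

2

The largest autocorrelation is r_2 = 0.55, with a weaker echo at lag 4 (0.38); the remaining lags stay at or below 0.34.
The dominant spike at lag 2 indicates a seasonal period of 2.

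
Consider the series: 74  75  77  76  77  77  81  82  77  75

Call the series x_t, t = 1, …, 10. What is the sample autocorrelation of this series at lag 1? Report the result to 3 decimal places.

Mean x̄ = (74 + 75 + 77 + 76 + 77 + 77 + 81 + 82 + 77 + 75)/10 = 77.1000
Numerator Σ_{t=1}^{9}(x_t−x̄)(x_{t+1}−x̄) = 25.3900
Denominator Σ(x_t−x̄)² = 58.9000
r_1 = 25.3900 / 58.9000 = 0.431

0.431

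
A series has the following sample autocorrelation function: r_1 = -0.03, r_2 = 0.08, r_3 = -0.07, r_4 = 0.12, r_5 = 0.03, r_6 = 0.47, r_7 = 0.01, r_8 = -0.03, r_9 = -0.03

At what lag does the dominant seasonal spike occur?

The largest autocorrelation is r_6 = 0.47; the remaining lags stay at or below 0.12.
The dominant spike at lag 6 indicates a seasonal period of 6.

6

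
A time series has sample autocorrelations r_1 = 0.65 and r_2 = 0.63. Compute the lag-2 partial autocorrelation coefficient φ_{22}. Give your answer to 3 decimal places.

0.359

φ_{22} = (r_2 − r_1²) / (1 − r_1²)
r_1² = (0.65)² = 0.4225
Numerator = 0.63 − 0.4225 = 0.2075; denominator = 1 − 0.4225 = 0.5775
φ_{22} = 0.2075 / 0.5775 = 0.359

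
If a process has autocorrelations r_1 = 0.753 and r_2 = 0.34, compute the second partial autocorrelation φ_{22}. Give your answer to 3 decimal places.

φ_{22} = (r_2 − r_1²) / (1 − r_1²)
r_1² = (0.753)² = 0.567009
Numerator = 0.34 − 0.5670 = -0.2270; denominator = 1 − 0.5670 = 0.4330
φ_{22} = -0.2270 / 0.4330 = -0.524

-0.524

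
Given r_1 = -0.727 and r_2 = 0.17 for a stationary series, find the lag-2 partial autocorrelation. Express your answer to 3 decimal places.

φ_{22} = (r_2 − r_1²) / (1 − r_1²)
r_1² = (-0.727)² = 0.528529
Numerator = 0.17 − 0.5285 = -0.3585; denominator = 1 − 0.5285 = 0.4715
φ_{22} = -0.3585 / 0.4715 = -0.760

-0.760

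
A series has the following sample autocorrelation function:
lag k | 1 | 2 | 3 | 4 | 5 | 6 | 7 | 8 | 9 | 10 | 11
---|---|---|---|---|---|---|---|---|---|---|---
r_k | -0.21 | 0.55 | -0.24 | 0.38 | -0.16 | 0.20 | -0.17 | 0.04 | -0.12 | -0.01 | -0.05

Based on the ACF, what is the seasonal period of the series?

The largest autocorrelation is r_2 = 0.55, with weaker echoes at lags 4 (0.38) and 6 (0.20); the remaining lags stay at or below 0.04.
The dominant spike at lag 2 indicates a seasonal period of 2.

2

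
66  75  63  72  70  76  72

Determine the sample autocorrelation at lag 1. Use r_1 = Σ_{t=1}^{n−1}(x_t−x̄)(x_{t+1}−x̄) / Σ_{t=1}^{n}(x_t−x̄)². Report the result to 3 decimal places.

Mean x̄ = (66 + 75 + 63 + 72 + 70 + 76 + 72)/7 = 70.5714
Deviations from mean: -4.5714, 4.4286, -7.5714, 1.4286, -0.5714, 5.4286, 1.4286
Σ(x_t−x̄)(x_{t+1}−x̄) = (-20.2449) + (-33.5306) + (-10.8163) + (-0.8163) + (-3.1020) + (7.7551) = -60.7551
Denominator Σ(x_t−x̄)² = 131.7143
r_1 = -60.7551 / 131.7143 = -0.461

-0.461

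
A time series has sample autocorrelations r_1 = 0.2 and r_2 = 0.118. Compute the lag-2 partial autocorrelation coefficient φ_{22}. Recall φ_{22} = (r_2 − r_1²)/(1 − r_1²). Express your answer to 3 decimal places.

0.081

φ_{22} = (r_2 − r_1²) / (1 − r_1²)
r_1² = (0.2)² = 0.04
Numerator = 0.118 − 0.0400 = 0.0780; denominator = 1 − 0.0400 = 0.9600
φ_{22} = 0.0780 / 0.9600 = 0.081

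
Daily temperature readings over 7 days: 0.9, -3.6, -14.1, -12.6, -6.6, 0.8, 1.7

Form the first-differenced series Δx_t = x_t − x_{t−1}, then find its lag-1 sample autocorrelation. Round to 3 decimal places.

First differences Δx: -4.5, -10.5, 1.5, 6.0, 7.4, 0.9
Mean of differences = 0.1333
Numerator Σ(Δx_t−Δx̄)(Δx_{t+1}−Δx̄) = 90.9556
Denominator Σ(Δx_t−Δx̄)² = 224.2133
r_1(Δx) = 90.9556 / 224.2133 = 0.406

0.406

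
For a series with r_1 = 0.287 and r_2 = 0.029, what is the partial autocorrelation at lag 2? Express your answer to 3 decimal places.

-0.058

φ_{22} = (r_2 − r_1²) / (1 − r_1²)
r_1² = (0.287)² = 0.082369
Numerator = 0.029 − 0.0824 = -0.0534; denominator = 1 − 0.0824 = 0.9176
φ_{22} = -0.0534 / 0.9176 = -0.058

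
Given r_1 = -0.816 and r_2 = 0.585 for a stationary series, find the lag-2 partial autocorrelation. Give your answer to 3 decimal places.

-0.242

φ_{22} = (r_2 − r_1²) / (1 − r_1²)
r_1² = (-0.816)² = 0.665856
Numerator = 0.585 − 0.6659 = -0.0809; denominator = 1 − 0.6659 = 0.3341
φ_{22} = -0.0809 / 0.3341 = -0.242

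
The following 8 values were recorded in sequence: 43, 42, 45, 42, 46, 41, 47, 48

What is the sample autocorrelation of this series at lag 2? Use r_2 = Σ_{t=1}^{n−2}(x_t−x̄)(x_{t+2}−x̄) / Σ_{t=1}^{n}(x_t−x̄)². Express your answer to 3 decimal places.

Mean x̄ = (43 + 42 + 45 + 42 + 46 + 41 + 47 + 48)/8 = 44.2500
Deviations from mean: -1.2500, -2.2500, 0.7500, -2.2500, 1.7500, -3.2500, 2.7500, 3.7500
Σ(x_t−x̄)(x_{t+2}−x̄) = (-0.9375) + (5.0625) + (1.3125) + (7.3125) + (4.8125) + (-12.1875) = 5.3750
Denominator Σ(x_t−x̄)² = 47.5000
r_2 = 5.3750 / 47.5000 = 0.113

0.113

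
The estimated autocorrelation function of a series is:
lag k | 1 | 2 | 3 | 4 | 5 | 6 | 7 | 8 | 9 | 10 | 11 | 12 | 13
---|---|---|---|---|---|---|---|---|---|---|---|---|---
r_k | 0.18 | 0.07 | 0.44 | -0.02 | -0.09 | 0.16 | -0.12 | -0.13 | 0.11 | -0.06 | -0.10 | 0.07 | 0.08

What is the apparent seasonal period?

3

The largest autocorrelation is r_3 = 0.44; the remaining lags stay at or below 0.18.
The dominant spike at lag 3 indicates a seasonal period of 3.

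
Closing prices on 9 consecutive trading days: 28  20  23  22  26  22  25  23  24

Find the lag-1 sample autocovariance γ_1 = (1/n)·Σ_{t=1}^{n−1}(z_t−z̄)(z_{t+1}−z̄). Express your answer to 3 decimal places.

Mean z̄ = (28 + 20 + 23 + 22 + 26 + 22 + 25 + 23 + 24)/9 = 23.6667
Σ_{t=1}^{8}(z_t−z̄)(z_{t+1}−z̄) = -23.4444
γ_1 = -23.4444 / 9 = -2.605

-2.605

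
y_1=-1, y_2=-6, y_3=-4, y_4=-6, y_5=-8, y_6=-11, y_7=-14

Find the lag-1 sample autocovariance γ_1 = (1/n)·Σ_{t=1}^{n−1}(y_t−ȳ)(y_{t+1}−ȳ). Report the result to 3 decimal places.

6.140

Mean ȳ = (-1 − 6 − 4 − 6 − 8 − 11 − 14)/7 = -7.1429
Σ_{t=1}^{6}(y_t−ȳ)(y_{t+1}−ȳ) = 42.9796
γ_1 = 42.9796 / 7 = 6.140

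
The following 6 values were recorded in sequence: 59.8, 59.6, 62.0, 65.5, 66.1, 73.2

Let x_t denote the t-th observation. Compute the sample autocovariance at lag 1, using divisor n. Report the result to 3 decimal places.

Mean x̄ = (59.8 + 59.6 + 62.0 + 65.5 + 66.1 + 73.2)/6 = 64.3667
Σ_{t=1}^{5}(x_t−x̄)(x_{t+1}−x̄) = 47.6422
γ_1 = 47.6422 / 6 = 7.940

7.940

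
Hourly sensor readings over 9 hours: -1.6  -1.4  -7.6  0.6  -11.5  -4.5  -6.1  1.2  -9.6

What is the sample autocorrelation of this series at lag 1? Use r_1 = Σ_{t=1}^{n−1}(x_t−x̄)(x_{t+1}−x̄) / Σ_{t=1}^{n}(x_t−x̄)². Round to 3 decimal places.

-0.552

Mean x̄ = (-1.6 − 1.4 − 7.6 + 0.6 − 11.5 − 4.5 − 6.1 + 1.2 − 9.6)/9 = -4.5000
Numerator Σ_{t=1}^{8}(x_t−x̄)(x_{t+1}−x̄) = -90.3200
Denominator Σ(x_t−x̄)² = 163.7000
r_1 = -90.3200 / 163.7000 = -0.552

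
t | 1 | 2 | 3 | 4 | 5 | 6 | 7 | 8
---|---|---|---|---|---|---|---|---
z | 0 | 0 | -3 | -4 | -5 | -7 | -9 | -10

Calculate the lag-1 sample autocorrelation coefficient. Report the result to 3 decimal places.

Mean z̄ = (0 + 0 − 3 − 4 − 5 − 7 − 9 − 10)/8 = -4.7500
Deviations from mean: 4.7500, 4.7500, 1.7500, 0.7500, -0.2500, -2.2500, -4.2500, -5.2500
Numerator Σ_{t=1}^{7}(z_t−z̄)(z_{t+1}−z̄) = 64.4375
Denominator Σ(z_t−z̄)² = 99.5000
r_1 = 64.4375 / 99.5000 = 0.648

0.648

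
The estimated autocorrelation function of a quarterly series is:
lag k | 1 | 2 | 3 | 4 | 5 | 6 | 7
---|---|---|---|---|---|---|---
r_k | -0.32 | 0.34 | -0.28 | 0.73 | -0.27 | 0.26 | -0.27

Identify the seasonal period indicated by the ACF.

4

The largest autocorrelation is r_4 = 0.73; the remaining lags stay at or below 0.34.
The dominant spike at lag 4 indicates a seasonal period of 4.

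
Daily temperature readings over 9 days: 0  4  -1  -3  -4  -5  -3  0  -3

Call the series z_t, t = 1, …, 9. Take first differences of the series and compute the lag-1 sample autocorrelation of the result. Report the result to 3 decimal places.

First differences Δz: 4, -5, -2, -1, -1, 2, 3, -3
Mean of differences = -0.3750
Numerator Σ(Δz_t−Δz̄)(Δz_{t+1}−Δz̄) = -13.6406
Denominator Σ(Δz_t−Δz̄)² = 67.8750
r_1(Δz) = -13.6406 / 67.8750 = -0.201

-0.201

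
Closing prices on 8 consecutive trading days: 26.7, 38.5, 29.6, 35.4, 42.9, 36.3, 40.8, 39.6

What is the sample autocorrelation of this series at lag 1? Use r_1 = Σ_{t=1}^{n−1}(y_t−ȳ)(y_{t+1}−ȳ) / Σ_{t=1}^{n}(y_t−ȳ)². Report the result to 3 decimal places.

Mean ȳ = (26.7 + 38.5 + 29.6 + 35.4 + 42.9 + 36.3 + 40.8 + 39.6)/8 = 36.2250
Deviations from mean: -9.5250, 2.2750, -6.6250, -0.8250, 6.6750, 0.0750, 4.5750, 3.3750
Σ(y_t−ȳ)(y_{t+1}−ȳ) = (-21.6694) + (-15.0719) + (5.4656) + (-5.5069) + (0.5006) + (0.3431) + (15.4406) = -20.4981
Denominator Σ(y_t−ȳ)² = 217.3550
r_1 = -20.4981 / 217.3550 = -0.094

-0.094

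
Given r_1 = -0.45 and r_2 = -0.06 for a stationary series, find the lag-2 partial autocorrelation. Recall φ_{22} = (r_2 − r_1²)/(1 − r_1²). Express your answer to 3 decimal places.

-0.329

φ_{22} = (r_2 − r_1²) / (1 − r_1²)
r_1² = (-0.45)² = 0.2025
Numerator = -0.06 − 0.2025 = -0.2625; denominator = 1 − 0.2025 = 0.7975
φ_{22} = -0.2625 / 0.7975 = -0.329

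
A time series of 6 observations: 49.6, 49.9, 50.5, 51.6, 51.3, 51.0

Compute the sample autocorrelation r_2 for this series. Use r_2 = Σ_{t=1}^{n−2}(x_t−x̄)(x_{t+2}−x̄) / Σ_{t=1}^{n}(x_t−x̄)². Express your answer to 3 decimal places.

-0.102

Mean x̄ = (49.6 + 49.9 + 50.5 + 51.6 + 51.3 + 51.0)/6 = 50.6500
Σ(x_t−x̄)(x_{t+2}−x̄) = (0.1575) + (-0.7125) + (-0.0975) + (0.3325) = -0.3200
Denominator Σ(x_t−x̄)² = 3.1350
r_2 = -0.3200 / 3.1350 = -0.102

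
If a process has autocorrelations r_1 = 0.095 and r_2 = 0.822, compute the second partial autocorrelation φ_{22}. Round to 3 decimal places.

φ_{22} = (r_2 − r_1²) / (1 − r_1²)
r_1² = (0.095)² = 0.009025
Numerator = 0.822 − 0.0090 = 0.8130; denominator = 1 − 0.0090 = 0.9910
φ_{22} = 0.8130 / 0.9910 = 0.820

0.820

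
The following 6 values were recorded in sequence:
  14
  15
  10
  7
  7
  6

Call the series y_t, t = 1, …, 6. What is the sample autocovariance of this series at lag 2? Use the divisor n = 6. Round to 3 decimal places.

-0.593

Mean ȳ = (14 + 15 + 10 + 7 + 7 + 6)/6 = 9.8333
Σ_{t=1}^{4}(y_t−ȳ)(y_{t+2}−ȳ) = -3.5556
γ_2 = -3.5556 / 6 = -0.593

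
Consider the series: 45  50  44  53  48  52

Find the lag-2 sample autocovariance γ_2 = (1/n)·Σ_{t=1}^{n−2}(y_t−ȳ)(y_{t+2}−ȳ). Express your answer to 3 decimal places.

Mean ȳ = (45 + 50 + 44 + 53 + 48 + 52)/6 = 48.6667
Deviations: -3.6667, 1.3333, -4.6667, 4.3333, -0.6667, 3.3333
Σ_{t=1}^{4}(y_t−ȳ)(y_{t+2}−ȳ) = 40.4444
γ_2 = 40.4444 / 6 = 6.741

6.741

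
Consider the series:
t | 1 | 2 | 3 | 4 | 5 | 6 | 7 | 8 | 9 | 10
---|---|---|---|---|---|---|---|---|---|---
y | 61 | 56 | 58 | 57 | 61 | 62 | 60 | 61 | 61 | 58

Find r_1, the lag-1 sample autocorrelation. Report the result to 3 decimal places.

0.149

Mean ȳ = (61 + 56 + 58 + 57 + 61 + 62 + 60 + 61 + 61 + 58)/10 = 59.5000
Numerator Σ_{t=1}^{9}(y_t−ȳ)(y_{t+1}−ȳ) = 5.7500
Denominator Σ(y_t−ȳ)² = 38.5000
r_1 = 5.7500 / 38.5000 = 0.149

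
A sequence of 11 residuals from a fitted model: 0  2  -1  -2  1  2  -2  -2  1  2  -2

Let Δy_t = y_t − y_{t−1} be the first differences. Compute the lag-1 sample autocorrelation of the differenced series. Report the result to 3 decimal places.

First differences Δy: 2, -3, -1, 3, 1, -4, 0, 3, 1, -4
Mean of differences = -0.2000
Numerator Σ(Δy_t−Δȳ)(Δy_{t+1}−Δȳ) = -8.0400
Denominator Σ(Δy_t−Δȳ)² = 65.6000
r_1(Δy) = -8.0400 / 65.6000 = -0.123

-0.123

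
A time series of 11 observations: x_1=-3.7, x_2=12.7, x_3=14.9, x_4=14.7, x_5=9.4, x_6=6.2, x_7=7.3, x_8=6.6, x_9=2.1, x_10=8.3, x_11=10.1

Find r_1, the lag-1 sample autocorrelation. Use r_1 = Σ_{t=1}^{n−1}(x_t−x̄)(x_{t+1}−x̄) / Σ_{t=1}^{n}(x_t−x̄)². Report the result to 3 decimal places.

0.132

Mean x̄ = (-3.7 + 12.7 + 14.9 + 14.7 + 9.4 + 6.2 + 7.3 + 6.6 + 2.1 + 8.3 + 10.1)/11 = 8.0545
Numerator Σ_{t=1}^{10}(x_t−x̄)(x_{t+1}−x̄) = 39.3307
Denominator Σ(x_t−x̄)² = 298.4073
r_1 = 39.3307 / 298.4073 = 0.132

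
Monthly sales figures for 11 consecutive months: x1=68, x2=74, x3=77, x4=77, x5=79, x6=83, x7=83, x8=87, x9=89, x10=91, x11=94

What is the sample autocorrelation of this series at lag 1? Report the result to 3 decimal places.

0.647

Mean x̄ = (68 + 74 + 77 + 77 + 79 + 83 + 83 + 87 + 89 + 91 + 94)/11 = 82.0000
Numerator Σ_{t=1}^{10}(x_t−x̄)(x_{t+1}−x̄) = 401.0000
Denominator Σ(x_t−x̄)² = 620.0000
r_1 = 401.0000 / 620.0000 = 0.647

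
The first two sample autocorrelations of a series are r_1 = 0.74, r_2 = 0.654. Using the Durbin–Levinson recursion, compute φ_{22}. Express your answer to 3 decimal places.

0.235

φ_{22} = (r_2 − r_1²) / (1 − r_1²)
r_1² = (0.74)² = 0.5476
Numerator = 0.654 − 0.5476 = 0.1064; denominator = 1 − 0.5476 = 0.4524
φ_{22} = 0.1064 / 0.4524 = 0.235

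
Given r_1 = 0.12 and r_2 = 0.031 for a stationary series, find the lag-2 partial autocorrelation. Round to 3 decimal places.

φ_{22} = (r_2 − r_1²) / (1 − r_1²)
r_1² = (0.12)² = 0.0144
Numerator = 0.031 − 0.0144 = 0.0166; denominator = 1 − 0.0144 = 0.9856
φ_{22} = 0.0166 / 0.9856 = 0.017

0.017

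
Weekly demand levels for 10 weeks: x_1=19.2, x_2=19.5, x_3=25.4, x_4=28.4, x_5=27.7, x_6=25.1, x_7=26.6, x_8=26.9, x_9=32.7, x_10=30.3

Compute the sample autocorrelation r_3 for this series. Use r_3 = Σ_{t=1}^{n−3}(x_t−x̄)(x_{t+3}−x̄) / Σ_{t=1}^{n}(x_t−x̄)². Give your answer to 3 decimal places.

-0.173

Mean x̄ = (19.2 + 19.5 + 25.4 + 28.4 + 27.7 + 25.1 + 26.6 + 26.9 + 32.7 + 30.3)/10 = 26.1800
Σ(x_t−x̄)(x_{t+3}−x̄) = (-15.4956) + (-10.1536) + (0.8424) + (0.9324) + (1.0944) + (-7.0416) + (1.7304) = -28.0912
Denominator Σ(x_t−x̄)² = 162.5360
r_3 = -28.0912 / 162.5360 = -0.173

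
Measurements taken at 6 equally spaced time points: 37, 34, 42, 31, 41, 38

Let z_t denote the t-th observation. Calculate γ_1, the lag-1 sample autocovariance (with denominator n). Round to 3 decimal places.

Mean z̄ = (37 + 34 + 42 + 31 + 41 + 38)/6 = 37.1667
Deviations: -0.1667, -3.1667, 4.8333, -6.1667, 3.8333, 0.8333
Σ_{t=1}^{5}(z_t−z̄)(z_{t+1}−z̄) = -65.0278
γ_1 = -65.0278 / 6 = -10.838

-10.838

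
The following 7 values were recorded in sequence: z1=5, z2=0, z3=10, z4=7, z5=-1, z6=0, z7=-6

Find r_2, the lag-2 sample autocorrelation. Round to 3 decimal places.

0.014

Mean z̄ = (5 + 0 + 10 + 7 − 1 + 0 − 6)/7 = 2.1429
Numerator Σ_{t=1}^{5}(z_t−z̄)(z_{t+2}−z̄) = 2.5306
Denominator Σ(z_t−z̄)² = 178.8571
r_2 = 2.5306 / 178.8571 = 0.014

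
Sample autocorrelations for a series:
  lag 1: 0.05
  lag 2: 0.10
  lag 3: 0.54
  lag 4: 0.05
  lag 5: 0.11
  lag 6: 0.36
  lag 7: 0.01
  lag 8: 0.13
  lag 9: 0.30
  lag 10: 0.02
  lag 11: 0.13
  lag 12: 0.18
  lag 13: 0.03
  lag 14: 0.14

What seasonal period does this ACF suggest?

3

The largest autocorrelation is r_3 = 0.54, with weaker echoes at lags 6 (0.36), 9 (0.30) and 12 (0.18); the remaining lags stay at or below 0.14.
The dominant spike at lag 3 indicates a seasonal period of 3.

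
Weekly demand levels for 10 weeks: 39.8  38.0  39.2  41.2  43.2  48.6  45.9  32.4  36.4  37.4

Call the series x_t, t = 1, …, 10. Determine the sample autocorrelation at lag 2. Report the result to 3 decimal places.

Mean x̄ = (39.8 + 38.0 + 39.2 + 41.2 + 43.2 + 48.6 + 45.9 + 32.4 + 36.4 + 37.4)/10 = 40.2100
Numerator Σ_{t=1}^{8}(x_t−x̄)(x_{t+2}−x̄) = -44.7332
Denominator Σ(x_t−x̄)² = 202.1690
r_2 = -44.7332 / 202.1690 = -0.221

-0.221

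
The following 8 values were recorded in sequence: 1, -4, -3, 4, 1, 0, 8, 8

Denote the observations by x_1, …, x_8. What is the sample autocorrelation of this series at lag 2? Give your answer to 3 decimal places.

Mean x̄ = (1 − 4 − 3 + 4 + 1 + 0 + 8 + 8)/8 = 1.8750
Deviations from mean: -0.8750, -5.8750, -4.8750, 2.1250, -0.8750, -1.8750, 6.1250, 6.1250
Numerator Σ_{t=1}^{6}(x_t−x̄)(x_{t+2}−x̄) = -24.7813
Denominator Σ(x_t−x̄)² = 142.8750
r_2 = -24.7813 / 142.8750 = -0.173

-0.173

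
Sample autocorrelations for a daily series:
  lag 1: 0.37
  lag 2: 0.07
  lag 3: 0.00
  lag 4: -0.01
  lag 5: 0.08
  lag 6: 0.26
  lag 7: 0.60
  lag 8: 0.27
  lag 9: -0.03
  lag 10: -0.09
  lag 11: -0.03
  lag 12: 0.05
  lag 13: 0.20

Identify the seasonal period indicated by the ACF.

7

The largest autocorrelation is r_7 = 0.60; the remaining lags stay at or below 0.37. The elevated value at lag 1 (0.37), dropping to 0.07 at lag 2, reflects decaying short-term dependence rather than seasonality.
The dominant spike at lag 7 indicates a seasonal period of 7.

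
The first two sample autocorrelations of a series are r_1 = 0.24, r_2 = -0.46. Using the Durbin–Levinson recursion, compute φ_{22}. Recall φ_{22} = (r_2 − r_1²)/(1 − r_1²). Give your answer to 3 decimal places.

φ_{22} = (r_2 − r_1²) / (1 − r_1²)
r_1² = (0.24)² = 0.0576
Numerator = -0.46 − 0.0576 = -0.5176; denominator = 1 − 0.0576 = 0.9424
φ_{22} = -0.5176 / 0.9424 = -0.549

-0.549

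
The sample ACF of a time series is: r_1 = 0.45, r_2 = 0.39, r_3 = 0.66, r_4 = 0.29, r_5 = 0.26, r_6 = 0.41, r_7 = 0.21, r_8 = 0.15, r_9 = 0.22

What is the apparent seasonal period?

The largest autocorrelation is r_3 = 0.66; the remaining lags stay at or below 0.45. The elevated value at lag 1 (0.45), dropping to 0.39 at lag 2, reflects decaying short-term dependence rather than seasonality.
The dominant spike at lag 3 indicates a seasonal period of 3.

3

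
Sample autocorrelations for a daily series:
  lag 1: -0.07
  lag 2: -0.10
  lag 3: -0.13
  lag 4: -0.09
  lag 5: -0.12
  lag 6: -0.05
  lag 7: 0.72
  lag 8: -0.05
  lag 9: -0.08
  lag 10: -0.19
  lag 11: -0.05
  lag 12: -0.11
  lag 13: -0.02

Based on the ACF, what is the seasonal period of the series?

7

The largest autocorrelation is r_7 = 0.72; the remaining lags stay at or below -0.02.
The dominant spike at lag 7 indicates a seasonal period of 7.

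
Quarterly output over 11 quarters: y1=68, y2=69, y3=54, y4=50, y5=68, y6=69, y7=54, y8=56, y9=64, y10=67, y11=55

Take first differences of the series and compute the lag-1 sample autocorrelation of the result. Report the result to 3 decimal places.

First differences Δy: 1, -15, -4, 18, 1, -15, 2, 8, 3, -12
Mean of differences = -1.3000
Numerator Σ(Δy_t−Δȳ)(Δy_{t+1}−Δȳ) = -54.2900
Denominator Σ(Δy_t−Δȳ)² = 996.1000
r_1(Δy) = -54.2900 / 996.1000 = -0.055

-0.055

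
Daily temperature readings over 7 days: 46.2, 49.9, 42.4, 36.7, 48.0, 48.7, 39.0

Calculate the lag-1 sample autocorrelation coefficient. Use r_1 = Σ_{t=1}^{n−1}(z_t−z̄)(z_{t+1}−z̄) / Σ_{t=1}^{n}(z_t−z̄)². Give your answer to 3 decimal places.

Mean z̄ = (46.2 + 49.9 + 42.4 + 36.7 + 48.0 + 48.7 + 39.0)/7 = 44.4143
Numerator Σ_{t=1}^{6}(z_t−z̄)(z_{t+1}−z̄) = -21.2131
Denominator Σ(z_t−z̄)² = 157.3886
r_1 = -21.2131 / 157.3886 = -0.135

-0.135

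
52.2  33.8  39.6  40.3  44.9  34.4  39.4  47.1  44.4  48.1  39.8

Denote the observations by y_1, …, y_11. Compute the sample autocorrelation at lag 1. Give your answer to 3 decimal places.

Mean ȳ = (52.2 + 33.8 + 39.6 + 40.3 + 44.9 + 34.4 + 39.4 + 47.1 + 44.4 + 48.1 + 39.8)/11 = 42.1818
Numerator Σ_{t=1}^{10}(y_t−ȳ)(y_{t+1}−ȳ) = -65.8321
Denominator Σ(y_t−ȳ)² = 326.3164
r_1 = -65.8321 / 326.3164 = -0.202

-0.202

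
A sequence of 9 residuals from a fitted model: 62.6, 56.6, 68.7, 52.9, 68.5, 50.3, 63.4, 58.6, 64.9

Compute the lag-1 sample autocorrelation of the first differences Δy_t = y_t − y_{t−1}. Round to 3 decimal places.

-0.908

First differences Δy: -6.0, 12.1, -15.8, 15.6, -18.2, 13.1, -4.8, 6.3
Mean of differences = 0.2875
Numerator Σ(Δy_t−Δȳ)(Δy_{t+1}−Δȳ) = -1126.3777
Denominator Σ(Δy_t−Δȳ)² = 1240.3288
r_1(Δy) = -1126.3777 / 1240.3288 = -0.908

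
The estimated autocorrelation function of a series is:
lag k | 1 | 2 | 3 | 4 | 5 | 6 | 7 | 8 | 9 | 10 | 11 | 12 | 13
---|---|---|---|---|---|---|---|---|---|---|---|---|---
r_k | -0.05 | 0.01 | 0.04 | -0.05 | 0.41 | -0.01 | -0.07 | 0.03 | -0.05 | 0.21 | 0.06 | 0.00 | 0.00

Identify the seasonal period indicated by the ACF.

5

The largest autocorrelation is r_5 = 0.41, with a weaker echo at lag 10 (0.21); the remaining lags stay at or below 0.06.
The dominant spike at lag 5 indicates a seasonal period of 5.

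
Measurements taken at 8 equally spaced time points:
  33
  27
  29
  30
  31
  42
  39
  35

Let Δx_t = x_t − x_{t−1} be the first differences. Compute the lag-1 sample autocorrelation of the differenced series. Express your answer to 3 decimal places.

-0.120

First differences Δx: -6, 2, 1, 1, 11, -3, -4
Mean of differences = 0.2857
Numerator Σ(Δx_t−Δx̄)(Δx_{t+1}−Δx̄) = -22.5102
Denominator Σ(Δx_t−Δx̄)² = 187.4286
r_1(Δx) = -22.5102 / 187.4286 = -0.120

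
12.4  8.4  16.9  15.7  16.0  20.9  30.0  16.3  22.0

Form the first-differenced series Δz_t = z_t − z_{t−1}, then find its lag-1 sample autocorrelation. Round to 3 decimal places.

-0.524

First differences Δz: -4.0, 8.5, -1.2, 0.3, 4.9, 9.1, -13.7, 5.7
Mean of differences = 1.2000
Numerator Σ(Δz_t−Δz̄)(Δz_{t+1}−Δz̄) = -212.1800
Denominator Σ(Δz_t−Δz̄)² = 405.2600
r_1(Δz) = -212.1800 / 405.2600 = -0.524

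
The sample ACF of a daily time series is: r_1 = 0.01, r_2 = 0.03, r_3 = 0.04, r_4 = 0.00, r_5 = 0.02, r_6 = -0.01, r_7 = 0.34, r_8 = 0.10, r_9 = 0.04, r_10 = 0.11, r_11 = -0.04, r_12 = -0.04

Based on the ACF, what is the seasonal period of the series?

The largest autocorrelation is r_7 = 0.34; the remaining lags stay at or below 0.11.
The dominant spike at lag 7 indicates a seasonal period of 7.

7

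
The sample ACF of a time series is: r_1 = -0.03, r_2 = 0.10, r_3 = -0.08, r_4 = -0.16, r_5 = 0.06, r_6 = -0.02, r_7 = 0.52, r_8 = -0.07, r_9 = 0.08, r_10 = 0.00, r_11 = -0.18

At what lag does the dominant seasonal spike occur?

7

The largest autocorrelation is r_7 = 0.52; the remaining lags stay at or below 0.10.
The dominant spike at lag 7 indicates a seasonal period of 7.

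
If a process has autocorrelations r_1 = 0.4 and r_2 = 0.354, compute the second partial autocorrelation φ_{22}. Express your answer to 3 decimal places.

0.231

φ_{22} = (r_2 − r_1²) / (1 − r_1²)
r_1² = (0.4)² = 0.16
Numerator = 0.354 − 0.1600 = 0.1940; denominator = 1 − 0.1600 = 0.8400
φ_{22} = 0.1940 / 0.8400 = 0.231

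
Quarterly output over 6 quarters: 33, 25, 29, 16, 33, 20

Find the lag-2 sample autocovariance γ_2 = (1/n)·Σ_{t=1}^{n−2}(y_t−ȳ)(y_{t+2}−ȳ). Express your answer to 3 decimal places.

Mean ȳ = (33 + 25 + 29 + 16 + 33 + 20)/6 = 26.0000
Deviations: 7.0000, -1.0000, 3.0000, -10.0000, 7.0000, -6.0000
Σ_{t=1}^{4}(y_t−ȳ)(y_{t+2}−ȳ) = 112.0000
γ_2 = 112.0000 / 6 = 18.667

18.667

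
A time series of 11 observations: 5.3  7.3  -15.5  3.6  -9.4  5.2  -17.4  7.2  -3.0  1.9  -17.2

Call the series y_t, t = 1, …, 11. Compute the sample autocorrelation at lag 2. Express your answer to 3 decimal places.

0.319

Mean ȳ = (5.3 + 7.3 − 15.5 + 3.6 − 9.4 + 5.2 − 17.4 + 7.2 − 3.0 + 1.9 − 17.2)/11 = -2.9091
Numerator Σ_{t=1}^{9}(y_t−ȳ)(y_{t+2}−ȳ) = 324.8680
Denominator Σ(y_t−ȳ)² = 1019.9491
r_2 = 324.8680 / 1019.9491 = 0.319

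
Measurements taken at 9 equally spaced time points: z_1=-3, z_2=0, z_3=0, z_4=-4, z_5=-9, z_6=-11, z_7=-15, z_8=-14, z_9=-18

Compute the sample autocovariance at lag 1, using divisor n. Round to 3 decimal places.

Mean z̄ = (-3 + 0 + 0 − 4 − 9 − 11 − 15 − 14 − 18)/9 = -8.2222
Σ_{t=1}^{8}(z_t−z̄)(z_{t+1}−z̄) = 258.6173
γ_1 = 258.6173 / 9 = 28.735

28.735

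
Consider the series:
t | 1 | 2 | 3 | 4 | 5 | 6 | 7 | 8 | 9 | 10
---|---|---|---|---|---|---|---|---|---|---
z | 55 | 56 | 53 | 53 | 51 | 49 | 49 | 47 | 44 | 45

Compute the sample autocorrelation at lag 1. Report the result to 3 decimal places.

0.729

Mean z̄ = (55 + 56 + 53 + 53 + 51 + 49 + 49 + 47 + 44 + 45)/10 = 50.2000
Numerator Σ_{t=1}^{9}(z_t−z̄)(z_{t+1}−z̄) = 110.5600
Denominator Σ(z_t−z̄)² = 151.6000
r_1 = 110.5600 / 151.6000 = 0.729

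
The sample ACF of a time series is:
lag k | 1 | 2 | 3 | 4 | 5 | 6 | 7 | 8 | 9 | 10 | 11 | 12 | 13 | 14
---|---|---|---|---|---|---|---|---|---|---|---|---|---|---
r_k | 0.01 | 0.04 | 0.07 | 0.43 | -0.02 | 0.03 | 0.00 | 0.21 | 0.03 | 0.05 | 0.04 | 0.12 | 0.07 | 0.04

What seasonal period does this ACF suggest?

The largest autocorrelation is r_4 = 0.43, with a weaker echo at lag 8 (0.21); the remaining lags stay at or below 0.12.
The dominant spike at lag 4 indicates a seasonal period of 4.

4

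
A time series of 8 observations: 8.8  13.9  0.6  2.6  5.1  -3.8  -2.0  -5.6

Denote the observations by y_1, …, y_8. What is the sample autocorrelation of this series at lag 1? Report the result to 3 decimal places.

0.323

Mean ȳ = (8.8 + 13.9 + 0.6 + 2.6 + 5.1 − 3.8 − 2.0 − 5.6)/8 = 2.4500
Numerator Σ_{t=1}^{7}(y_t−ȳ)(y_{t+1}−ȳ) = 98.7175
Denominator Σ(y_t−ȳ)² = 305.5600
r_1 = 98.7175 / 305.5600 = 0.323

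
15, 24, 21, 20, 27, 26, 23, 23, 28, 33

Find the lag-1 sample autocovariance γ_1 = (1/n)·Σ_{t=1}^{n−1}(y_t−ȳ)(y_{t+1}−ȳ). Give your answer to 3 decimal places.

Mean ȳ = (15 + 24 + 21 + 20 + 27 + 26 + 23 + 23 + 28 + 33)/10 = 24.0000
Σ_{t=1}^{9}(y_t−ȳ)(y_{t+1}−ȳ) = 37.0000
γ_1 = 37.0000 / 10 = 3.700

3.700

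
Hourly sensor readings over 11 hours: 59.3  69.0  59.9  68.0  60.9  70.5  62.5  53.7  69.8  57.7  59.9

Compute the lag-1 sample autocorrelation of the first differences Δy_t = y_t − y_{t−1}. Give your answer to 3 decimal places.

First differences Δy: 9.7, -9.1, 8.1, -7.1, 9.6, -8.0, -8.8, 16.1, -12.1, 2.2
Mean of differences = 0.0600
Numerator Σ(Δy_t−Δȳ)(Δy_{t+1}−Δȳ) = -656.4856
Denominator Σ(Δy_t−Δȳ)² = 936.9440
r_1(Δy) = -656.4856 / 936.9440 = -0.701

-0.701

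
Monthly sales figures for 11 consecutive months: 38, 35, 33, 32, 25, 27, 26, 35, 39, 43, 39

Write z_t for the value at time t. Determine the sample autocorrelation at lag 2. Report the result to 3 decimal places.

0.207

Mean z̄ = (38 + 35 + 33 + 32 + 25 + 27 + 26 + 35 + 39 + 43 + 39)/11 = 33.8182
Numerator Σ_{t=1}^{9}(z_t−z̄)(z_{t+2}−z̄) = 72.1157
Denominator Σ(z_t−z̄)² = 347.6364
r_2 = 72.1157 / 347.6364 = 0.207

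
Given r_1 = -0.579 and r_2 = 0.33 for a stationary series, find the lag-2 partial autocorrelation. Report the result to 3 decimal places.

-0.008

φ_{22} = (r_2 − r_1²) / (1 − r_1²)
r_1² = (-0.579)² = 0.335241
Numerator = 0.33 − 0.3352 = -0.0052; denominator = 1 − 0.3352 = 0.6648
φ_{22} = -0.0052 / 0.6648 = -0.008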